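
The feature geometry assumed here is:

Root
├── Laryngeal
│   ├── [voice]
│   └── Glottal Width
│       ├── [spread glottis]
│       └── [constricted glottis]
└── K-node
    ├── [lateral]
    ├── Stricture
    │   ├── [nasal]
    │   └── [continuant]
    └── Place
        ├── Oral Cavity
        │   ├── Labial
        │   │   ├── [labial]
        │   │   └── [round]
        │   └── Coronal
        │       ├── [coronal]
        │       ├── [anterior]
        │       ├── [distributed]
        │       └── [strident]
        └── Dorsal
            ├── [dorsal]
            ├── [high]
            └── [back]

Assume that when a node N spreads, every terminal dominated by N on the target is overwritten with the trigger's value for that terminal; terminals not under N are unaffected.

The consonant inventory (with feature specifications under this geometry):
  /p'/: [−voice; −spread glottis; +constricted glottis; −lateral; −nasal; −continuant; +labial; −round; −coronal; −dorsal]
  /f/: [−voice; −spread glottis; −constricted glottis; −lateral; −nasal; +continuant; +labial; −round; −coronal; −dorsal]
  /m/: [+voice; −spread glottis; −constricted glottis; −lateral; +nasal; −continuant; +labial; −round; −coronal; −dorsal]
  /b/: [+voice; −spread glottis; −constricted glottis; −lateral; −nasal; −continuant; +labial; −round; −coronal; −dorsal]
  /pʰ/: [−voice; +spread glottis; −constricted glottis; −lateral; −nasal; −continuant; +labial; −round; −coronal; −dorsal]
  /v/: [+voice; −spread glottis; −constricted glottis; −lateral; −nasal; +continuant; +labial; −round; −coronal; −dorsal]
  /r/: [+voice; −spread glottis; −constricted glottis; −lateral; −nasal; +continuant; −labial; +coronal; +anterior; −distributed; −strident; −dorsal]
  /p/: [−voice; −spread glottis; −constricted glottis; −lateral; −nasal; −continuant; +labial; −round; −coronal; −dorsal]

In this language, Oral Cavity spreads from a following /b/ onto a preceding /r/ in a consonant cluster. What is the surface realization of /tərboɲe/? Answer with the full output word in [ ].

[təvboɲe]

Terminals under Oral Cavity in this geometry: [labial], [round], [coronal], [anterior], [distributed], [strident].
The target acquires /b/'s values for everything under Oral Cavity — [+labial], [−round], [−coronal] — while keeping its own [voice], [spread glottis], [constricted glottis], ….
This feature bundle is that of [v], so /tərboɲe/ surfaces as [təvboɲe].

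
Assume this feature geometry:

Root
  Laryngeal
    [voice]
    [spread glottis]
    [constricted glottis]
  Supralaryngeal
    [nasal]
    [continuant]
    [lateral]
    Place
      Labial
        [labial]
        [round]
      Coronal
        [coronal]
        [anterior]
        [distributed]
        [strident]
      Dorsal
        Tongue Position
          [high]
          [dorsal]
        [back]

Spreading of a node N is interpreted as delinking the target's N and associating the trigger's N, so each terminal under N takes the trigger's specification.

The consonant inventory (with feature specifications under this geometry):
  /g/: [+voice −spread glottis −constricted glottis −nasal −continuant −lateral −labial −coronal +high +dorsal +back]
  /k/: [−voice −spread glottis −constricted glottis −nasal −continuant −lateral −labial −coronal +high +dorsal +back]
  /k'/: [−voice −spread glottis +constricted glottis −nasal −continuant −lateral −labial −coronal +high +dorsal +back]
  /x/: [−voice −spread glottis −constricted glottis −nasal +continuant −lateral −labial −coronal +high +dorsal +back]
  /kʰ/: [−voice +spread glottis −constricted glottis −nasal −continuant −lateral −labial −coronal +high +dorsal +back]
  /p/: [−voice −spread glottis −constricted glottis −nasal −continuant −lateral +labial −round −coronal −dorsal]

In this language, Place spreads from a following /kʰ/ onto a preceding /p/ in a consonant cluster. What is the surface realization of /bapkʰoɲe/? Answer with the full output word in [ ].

[bakkʰoɲe]

Place immediately or transitively dominates [labial], [round], [coronal], [anterior], [distributed], [strident], [high], [dorsal], [back].
Spreading Place from /kʰ/ onto /p/ replaces those values with /kʰ/'s: [−labial], [−coronal], [+high], [+dorsal], [+back]. Features outside Place ([voice], [spread glottis], [constricted glottis], …) stay as in /p/.
This feature bundle is that of [k], so /bapkʰoɲe/ surfaces as [bakkʰoɲe].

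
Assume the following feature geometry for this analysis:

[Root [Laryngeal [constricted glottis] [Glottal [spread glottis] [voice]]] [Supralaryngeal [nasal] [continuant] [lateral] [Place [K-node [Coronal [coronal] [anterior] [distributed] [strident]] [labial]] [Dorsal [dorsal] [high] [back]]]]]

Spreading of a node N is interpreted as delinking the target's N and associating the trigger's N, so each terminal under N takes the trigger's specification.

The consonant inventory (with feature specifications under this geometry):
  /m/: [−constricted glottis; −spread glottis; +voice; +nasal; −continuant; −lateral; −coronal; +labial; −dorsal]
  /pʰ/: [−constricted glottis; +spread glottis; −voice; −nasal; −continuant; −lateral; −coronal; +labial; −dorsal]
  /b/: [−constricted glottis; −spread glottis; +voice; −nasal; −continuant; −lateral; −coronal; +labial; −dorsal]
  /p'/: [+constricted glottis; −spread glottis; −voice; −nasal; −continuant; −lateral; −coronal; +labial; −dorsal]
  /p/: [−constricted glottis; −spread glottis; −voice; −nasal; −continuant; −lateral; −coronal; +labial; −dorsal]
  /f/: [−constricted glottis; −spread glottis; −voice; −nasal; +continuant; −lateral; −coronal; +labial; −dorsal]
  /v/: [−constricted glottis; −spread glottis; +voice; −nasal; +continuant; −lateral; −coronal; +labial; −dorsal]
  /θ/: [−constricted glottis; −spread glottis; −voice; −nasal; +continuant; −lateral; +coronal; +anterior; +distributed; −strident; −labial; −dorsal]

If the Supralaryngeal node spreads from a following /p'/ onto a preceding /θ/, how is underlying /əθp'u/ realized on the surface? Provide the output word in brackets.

[əpp'u]

The Supralaryngeal node dominates the terminals [nasal], [continuant], [lateral], [coronal], [anterior], [distributed], [strident], [labial], [dorsal], [high], [back].
The target acquires /p'/'s values for everything under Supralaryngeal — [−nasal], [−continuant], [−lateral], [−coronal], [+labial], [−dorsal] — while keeping its own [constricted glottis], [spread glottis], [voice].
This feature bundle is that of [p], so /əθp'u/ surfaces as [əpp'u].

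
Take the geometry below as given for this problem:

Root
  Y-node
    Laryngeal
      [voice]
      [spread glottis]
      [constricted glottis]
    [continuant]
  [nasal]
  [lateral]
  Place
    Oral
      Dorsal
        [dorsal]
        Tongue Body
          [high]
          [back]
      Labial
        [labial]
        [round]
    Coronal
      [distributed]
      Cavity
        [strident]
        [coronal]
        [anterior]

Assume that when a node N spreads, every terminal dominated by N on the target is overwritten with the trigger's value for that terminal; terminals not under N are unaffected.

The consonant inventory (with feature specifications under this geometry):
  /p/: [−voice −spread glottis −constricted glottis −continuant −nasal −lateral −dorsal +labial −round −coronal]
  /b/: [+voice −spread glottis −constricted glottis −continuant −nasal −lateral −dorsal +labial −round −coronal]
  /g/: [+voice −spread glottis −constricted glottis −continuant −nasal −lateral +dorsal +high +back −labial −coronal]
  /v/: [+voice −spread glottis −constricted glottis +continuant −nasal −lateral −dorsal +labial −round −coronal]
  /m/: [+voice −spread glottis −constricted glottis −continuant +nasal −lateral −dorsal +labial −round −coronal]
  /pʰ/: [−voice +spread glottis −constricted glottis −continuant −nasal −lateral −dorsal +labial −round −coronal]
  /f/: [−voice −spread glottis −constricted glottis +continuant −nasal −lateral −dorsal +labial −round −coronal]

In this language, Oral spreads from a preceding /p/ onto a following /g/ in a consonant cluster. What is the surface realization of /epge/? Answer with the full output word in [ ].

Terminals under Oral in this geometry: [dorsal], [high], [back], [labial], [round].
The target acquires /p/'s values for everything under Oral — [−dorsal], [+labial], [−round] — while keeping its own [voice], [spread glottis], [constricted glottis], ….
Among the inventory, only /b/ has exactly this specification, giving the surface form [epbe].

[epbe]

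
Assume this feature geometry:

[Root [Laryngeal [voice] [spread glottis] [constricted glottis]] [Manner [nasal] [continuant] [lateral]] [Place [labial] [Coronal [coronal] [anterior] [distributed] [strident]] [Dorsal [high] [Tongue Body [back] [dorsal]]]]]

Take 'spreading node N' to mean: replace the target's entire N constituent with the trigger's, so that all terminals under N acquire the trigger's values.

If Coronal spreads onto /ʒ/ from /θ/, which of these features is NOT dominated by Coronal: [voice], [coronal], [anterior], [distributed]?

Coronal dominates exactly [coronal], [anterior], [distributed], [strident].
Spreading Coronal replaces [coronal], [distributed], [anterior] with the trigger's values, since each sits inside the Coronal constituent.
[voice] attaches under Laryngeal, not under Coronal, so /ʒ/ retains its own value for [voice].

[voice]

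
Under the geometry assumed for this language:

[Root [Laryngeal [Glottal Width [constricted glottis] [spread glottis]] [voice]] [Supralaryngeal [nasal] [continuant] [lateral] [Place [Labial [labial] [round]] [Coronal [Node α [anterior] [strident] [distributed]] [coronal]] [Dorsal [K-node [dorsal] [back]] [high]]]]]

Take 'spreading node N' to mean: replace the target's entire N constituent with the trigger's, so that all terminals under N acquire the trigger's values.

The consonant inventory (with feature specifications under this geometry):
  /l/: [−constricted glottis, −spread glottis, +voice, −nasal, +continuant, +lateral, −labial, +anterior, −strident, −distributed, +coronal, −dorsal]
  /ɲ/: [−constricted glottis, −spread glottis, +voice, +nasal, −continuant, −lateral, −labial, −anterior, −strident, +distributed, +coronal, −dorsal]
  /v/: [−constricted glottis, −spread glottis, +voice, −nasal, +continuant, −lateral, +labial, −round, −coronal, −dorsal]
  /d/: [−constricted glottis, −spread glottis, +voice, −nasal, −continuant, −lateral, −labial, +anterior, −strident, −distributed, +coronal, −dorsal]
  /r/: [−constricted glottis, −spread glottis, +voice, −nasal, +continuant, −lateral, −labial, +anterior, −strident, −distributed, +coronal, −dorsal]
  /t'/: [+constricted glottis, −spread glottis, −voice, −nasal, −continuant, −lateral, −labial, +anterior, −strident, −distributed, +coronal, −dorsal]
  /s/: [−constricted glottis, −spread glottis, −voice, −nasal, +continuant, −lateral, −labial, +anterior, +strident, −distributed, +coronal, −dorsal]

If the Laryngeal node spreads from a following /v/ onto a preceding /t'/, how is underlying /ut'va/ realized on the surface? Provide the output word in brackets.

[udva]

The Laryngeal node dominates the terminals [constricted glottis], [spread glottis], [voice].
The target acquires /v/'s values for everything under Laryngeal — [−constricted glottis], [−spread glottis], [+voice] — while keeping its own [nasal], [continuant], [lateral], ….
The resulting bundle matches /d/ in the inventory; substituting it for /t'/ gives [udva].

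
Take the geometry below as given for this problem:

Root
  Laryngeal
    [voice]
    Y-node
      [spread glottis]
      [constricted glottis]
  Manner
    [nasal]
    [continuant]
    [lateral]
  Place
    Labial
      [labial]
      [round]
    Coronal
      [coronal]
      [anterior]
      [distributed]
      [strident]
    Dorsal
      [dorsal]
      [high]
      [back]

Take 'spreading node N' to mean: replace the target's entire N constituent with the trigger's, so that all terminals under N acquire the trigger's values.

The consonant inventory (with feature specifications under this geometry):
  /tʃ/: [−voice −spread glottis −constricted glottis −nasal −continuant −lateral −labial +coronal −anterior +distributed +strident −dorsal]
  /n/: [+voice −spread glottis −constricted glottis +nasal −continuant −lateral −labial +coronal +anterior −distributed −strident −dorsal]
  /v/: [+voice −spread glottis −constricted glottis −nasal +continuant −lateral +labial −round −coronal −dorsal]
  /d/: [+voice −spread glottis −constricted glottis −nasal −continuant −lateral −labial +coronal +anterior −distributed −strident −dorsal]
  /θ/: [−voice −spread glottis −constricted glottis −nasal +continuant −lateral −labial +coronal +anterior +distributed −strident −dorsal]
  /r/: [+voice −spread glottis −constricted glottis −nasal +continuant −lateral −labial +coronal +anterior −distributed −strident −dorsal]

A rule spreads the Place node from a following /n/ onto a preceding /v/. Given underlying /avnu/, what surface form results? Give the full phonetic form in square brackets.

[arnu]

The Place node dominates the terminals [labial], [round], [coronal], [anterior], [distributed], [strident], [dorsal], [high], [back].
Spreading Place from /n/ onto /v/ replaces those values with /n/'s: [−labial], [+coronal], [+anterior], [−distributed], [−strident], [−dorsal]. Features outside Place ([voice], [spread glottis], [constricted glottis], …) stay as in /v/.
The resulting bundle matches /r/ in the inventory; substituting it for /v/ gives [arnu].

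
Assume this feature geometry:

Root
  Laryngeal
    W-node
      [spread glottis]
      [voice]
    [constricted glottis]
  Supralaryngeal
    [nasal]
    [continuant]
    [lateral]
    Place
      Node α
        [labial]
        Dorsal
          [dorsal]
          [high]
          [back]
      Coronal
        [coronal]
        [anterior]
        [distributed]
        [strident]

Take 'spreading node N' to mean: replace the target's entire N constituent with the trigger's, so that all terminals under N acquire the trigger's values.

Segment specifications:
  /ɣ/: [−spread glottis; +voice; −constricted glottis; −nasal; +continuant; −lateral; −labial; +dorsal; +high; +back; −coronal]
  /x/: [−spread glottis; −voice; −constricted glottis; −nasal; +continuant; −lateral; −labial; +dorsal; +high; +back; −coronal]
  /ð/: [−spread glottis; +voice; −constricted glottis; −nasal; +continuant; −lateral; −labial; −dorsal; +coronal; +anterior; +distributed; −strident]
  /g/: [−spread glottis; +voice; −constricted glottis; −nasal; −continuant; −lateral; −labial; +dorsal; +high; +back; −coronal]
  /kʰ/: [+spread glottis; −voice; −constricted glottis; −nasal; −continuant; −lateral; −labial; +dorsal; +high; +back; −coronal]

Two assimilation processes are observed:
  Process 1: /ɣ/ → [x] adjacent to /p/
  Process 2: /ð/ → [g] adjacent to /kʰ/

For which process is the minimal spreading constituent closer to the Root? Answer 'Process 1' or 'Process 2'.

Process 2

In Process 1, [voice] changes, so the minimal spreading node is [voice] at depth 3.
Process 2 alters [continuant], [coronal], [anterior], [distributed], [strident], [dorsal], [high], [back]; the lowest common ancestor is Supralaryngeal (depth 1 from Root).
Depth 1 < depth 3; Process 2 involves the structurally higher constituent Supralaryngeal.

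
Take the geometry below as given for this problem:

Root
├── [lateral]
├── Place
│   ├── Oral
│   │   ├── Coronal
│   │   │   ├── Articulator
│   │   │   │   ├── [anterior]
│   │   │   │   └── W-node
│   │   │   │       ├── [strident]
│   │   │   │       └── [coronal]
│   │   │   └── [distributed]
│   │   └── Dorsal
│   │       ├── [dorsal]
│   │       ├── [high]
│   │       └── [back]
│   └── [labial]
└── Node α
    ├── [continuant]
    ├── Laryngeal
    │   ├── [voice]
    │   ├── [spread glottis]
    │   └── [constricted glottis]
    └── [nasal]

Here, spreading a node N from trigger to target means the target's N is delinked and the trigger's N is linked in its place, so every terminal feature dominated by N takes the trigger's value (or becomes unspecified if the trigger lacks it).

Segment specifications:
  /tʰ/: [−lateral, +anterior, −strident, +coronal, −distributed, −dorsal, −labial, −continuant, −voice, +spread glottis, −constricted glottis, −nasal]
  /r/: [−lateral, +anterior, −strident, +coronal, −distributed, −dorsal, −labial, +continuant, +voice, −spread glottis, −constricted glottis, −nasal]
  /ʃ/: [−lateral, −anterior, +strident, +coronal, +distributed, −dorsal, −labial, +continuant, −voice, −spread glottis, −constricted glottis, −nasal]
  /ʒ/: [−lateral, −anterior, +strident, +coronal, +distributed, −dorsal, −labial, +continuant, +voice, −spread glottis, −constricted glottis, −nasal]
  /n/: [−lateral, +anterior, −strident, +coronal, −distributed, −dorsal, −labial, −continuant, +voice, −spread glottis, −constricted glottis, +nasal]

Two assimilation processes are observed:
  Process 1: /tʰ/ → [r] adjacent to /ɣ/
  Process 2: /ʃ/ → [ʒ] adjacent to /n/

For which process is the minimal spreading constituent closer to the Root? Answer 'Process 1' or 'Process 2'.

Process 1

Process 1: the features that change are [voice], [spread glottis], [continuant]; the minimal node is Node α (depth 1).
In Process 2, [voice] changes, so the minimal spreading node is [voice] at depth 3.
Node α is closer to Root than [voice], so Process 1 spreads the higher node.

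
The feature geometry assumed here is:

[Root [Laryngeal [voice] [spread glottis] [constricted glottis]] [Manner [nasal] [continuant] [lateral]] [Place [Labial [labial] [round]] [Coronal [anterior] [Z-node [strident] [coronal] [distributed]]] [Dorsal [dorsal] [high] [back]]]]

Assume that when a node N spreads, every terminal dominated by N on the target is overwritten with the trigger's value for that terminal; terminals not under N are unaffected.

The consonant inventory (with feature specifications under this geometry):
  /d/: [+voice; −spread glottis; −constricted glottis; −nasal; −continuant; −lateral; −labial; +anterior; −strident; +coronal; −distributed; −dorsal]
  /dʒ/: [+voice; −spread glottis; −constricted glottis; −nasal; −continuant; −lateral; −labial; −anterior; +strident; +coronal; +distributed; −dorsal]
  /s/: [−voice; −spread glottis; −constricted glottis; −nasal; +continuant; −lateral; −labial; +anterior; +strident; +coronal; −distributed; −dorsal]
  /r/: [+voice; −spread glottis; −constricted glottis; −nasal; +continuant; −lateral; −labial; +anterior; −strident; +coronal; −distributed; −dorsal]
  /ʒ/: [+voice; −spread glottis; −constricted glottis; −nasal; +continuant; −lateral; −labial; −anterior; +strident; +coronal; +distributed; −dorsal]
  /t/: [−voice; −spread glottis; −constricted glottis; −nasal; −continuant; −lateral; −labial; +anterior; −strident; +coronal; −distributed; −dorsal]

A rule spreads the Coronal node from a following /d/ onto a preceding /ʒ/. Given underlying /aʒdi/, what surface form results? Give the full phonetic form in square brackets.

[ardi]

Coronal immediately or transitively dominates [anterior], [strident], [coronal], [distributed].
After delinking /ʒ/'s Coronal and linking /d/'s, the affected terminals become [+anterior], [−strident], [+coronal], [−distributed]; [voice], [spread glottis], [constricted glottis], … (outside Coronal) are retained from /ʒ/.
The resulting bundle matches /r/ in the inventory; substituting it for /ʒ/ gives [ardi].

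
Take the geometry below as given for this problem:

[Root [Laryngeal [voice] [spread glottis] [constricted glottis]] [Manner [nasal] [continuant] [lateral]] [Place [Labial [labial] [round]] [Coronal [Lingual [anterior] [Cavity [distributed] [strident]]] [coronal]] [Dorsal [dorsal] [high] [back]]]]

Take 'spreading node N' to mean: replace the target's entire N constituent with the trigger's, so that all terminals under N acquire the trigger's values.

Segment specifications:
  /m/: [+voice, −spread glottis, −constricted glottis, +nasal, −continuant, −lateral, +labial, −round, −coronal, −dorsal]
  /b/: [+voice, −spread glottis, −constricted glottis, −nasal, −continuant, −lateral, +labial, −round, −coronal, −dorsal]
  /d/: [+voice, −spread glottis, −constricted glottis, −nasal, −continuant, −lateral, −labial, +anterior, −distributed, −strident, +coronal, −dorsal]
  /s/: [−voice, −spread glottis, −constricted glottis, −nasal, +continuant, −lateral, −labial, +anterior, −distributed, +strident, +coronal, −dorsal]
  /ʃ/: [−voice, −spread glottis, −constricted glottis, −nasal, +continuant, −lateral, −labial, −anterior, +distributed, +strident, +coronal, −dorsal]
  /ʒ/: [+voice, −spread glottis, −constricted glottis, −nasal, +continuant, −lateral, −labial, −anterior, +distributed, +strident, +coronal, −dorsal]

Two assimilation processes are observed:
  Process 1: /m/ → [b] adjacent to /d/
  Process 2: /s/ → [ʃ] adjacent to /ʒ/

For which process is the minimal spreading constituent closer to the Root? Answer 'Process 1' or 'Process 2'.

Process 1

Process 1: the feature that changes is [nasal]; the minimal node is [nasal] (depth 2).
Process 2: the features that change are [anterior], [distributed]; the minimal node is Lingual (depth 3).
[nasal] (depth 2) sits above Lingual (depth 3), making Process 1 the one with the higher spreading node.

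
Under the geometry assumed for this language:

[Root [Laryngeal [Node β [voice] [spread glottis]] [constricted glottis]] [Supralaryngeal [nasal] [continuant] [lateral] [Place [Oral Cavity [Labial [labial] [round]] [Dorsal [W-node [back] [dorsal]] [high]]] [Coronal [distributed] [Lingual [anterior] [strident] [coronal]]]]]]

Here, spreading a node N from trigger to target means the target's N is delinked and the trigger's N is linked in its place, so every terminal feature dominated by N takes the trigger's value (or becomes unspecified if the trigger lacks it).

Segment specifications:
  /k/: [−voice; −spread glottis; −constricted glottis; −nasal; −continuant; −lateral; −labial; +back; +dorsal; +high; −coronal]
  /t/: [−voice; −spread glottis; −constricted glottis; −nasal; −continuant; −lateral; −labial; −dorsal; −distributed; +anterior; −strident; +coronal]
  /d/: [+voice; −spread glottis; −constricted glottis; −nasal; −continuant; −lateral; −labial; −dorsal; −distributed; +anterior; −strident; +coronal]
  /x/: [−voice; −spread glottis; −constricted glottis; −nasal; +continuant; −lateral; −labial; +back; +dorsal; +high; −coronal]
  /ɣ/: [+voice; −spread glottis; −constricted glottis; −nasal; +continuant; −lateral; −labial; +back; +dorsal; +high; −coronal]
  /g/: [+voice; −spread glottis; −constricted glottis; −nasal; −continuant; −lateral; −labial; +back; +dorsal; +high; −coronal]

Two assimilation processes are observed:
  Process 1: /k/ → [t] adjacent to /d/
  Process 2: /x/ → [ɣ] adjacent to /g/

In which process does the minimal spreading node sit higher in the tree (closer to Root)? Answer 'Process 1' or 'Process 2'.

Process 1

In Process 1, [coronal], [anterior], [distributed], [strident], [dorsal], [high], [back] change, so the minimal spreading node is Place at depth 2.
Process 2: the feature that changes is [voice]; the minimal node is [voice] (depth 3).
Depth 2 < depth 3; Process 1 involves the structurally higher constituent Place.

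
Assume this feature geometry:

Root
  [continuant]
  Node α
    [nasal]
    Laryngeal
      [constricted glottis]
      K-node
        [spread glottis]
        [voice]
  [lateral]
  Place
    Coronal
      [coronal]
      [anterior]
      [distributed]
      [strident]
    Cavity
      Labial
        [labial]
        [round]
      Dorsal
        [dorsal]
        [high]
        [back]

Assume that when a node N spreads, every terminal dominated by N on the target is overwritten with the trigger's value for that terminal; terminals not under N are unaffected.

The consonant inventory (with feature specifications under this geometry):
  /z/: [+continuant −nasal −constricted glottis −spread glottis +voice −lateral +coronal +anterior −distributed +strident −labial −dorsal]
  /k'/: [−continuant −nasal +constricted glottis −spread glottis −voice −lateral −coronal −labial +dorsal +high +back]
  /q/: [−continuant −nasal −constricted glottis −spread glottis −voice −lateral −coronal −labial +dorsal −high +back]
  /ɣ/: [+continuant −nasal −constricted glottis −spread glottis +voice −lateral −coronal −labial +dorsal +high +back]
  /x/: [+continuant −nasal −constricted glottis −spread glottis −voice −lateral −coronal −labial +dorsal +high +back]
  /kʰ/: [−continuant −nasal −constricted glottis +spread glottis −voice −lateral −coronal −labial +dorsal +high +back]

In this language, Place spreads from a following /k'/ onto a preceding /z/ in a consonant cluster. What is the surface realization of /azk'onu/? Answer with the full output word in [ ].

Terminals under Place in this geometry: [coronal], [anterior], [distributed], [strident], [labial], [round], [dorsal], [high], [back].
Spreading Place from /k'/ onto /z/ replaces those values with /k'/'s: [−coronal], [−labial], [+dorsal], [+high], [+back]. Features outside Place ([continuant], [nasal], [constricted glottis], …) stay as in /z/.
The resulting bundle matches /ɣ/ in the inventory; substituting it for /z/ gives [aɣk'onu].

[aɣk'onu]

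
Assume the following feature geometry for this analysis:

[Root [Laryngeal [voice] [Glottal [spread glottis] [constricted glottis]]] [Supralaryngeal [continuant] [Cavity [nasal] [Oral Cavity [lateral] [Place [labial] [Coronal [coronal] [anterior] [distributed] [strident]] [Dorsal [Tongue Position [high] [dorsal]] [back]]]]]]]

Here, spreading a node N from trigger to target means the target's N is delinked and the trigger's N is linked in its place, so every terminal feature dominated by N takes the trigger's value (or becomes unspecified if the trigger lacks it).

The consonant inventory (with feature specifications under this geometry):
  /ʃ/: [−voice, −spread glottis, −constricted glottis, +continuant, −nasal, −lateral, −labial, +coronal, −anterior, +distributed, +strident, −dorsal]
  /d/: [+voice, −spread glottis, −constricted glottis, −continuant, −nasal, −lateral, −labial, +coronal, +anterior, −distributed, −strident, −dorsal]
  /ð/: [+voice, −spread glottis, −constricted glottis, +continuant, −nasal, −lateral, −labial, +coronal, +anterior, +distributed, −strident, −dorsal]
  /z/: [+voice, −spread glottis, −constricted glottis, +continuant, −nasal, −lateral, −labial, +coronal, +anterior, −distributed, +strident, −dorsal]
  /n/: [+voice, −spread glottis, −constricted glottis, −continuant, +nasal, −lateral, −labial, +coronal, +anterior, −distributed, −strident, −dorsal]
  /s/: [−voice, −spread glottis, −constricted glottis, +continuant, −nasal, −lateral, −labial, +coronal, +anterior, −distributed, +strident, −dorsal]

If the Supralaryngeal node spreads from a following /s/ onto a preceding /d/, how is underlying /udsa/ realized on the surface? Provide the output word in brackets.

[uzsa]

The Supralaryngeal node dominates the terminals [continuant], [nasal], [lateral], [labial], [coronal], [anterior], [distributed], [strident], [high], [dorsal], [back].
After delinking /d/'s Supralaryngeal and linking /s/'s, the affected terminals become [+continuant], [−nasal], [−lateral], [−labial], [+coronal], [+anterior], [−distributed], [+strident], [−dorsal]; [voice], [spread glottis], [constricted glottis] (outside Supralaryngeal) are retained from /d/.
The resulting bundle matches /z/ in the inventory; substituting it for /d/ gives [uzsa].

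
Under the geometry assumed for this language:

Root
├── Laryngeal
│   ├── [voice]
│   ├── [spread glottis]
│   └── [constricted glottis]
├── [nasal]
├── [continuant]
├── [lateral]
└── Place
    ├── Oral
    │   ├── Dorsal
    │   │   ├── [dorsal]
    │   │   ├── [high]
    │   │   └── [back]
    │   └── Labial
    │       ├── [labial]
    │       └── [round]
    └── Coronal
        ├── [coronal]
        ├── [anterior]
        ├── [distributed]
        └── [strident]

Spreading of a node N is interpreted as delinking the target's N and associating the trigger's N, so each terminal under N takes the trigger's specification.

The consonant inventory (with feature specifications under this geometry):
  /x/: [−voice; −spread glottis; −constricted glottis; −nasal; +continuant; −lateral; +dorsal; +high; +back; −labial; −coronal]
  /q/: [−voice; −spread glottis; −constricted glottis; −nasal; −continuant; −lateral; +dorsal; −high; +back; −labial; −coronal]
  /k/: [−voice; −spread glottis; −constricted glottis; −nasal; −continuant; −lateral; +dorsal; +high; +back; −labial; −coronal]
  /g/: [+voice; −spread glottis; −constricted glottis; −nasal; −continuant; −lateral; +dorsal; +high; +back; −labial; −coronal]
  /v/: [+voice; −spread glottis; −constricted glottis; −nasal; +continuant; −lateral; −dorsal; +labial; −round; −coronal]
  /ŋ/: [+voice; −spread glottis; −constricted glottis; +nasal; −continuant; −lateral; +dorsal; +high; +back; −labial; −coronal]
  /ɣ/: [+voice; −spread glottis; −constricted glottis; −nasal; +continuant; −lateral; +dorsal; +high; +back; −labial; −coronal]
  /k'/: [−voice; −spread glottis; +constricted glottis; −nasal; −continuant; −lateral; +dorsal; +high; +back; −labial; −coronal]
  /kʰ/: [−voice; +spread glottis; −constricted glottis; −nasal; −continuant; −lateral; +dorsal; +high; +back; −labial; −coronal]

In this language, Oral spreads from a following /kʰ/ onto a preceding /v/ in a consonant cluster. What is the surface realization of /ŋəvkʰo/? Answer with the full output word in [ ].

[ŋəɣkʰo]

The Oral node dominates the terminals [dorsal], [high], [back], [labial], [round].
Spreading Oral from /kʰ/ onto /v/ replaces those values with /kʰ/'s: [+dorsal], [+high], [+back], [−labial]. Features outside Oral ([voice], [spread glottis], [constricted glottis], …) stay as in /v/.
Among the inventory, only /ɣ/ has exactly this specification, giving the surface form [ŋəɣkʰo].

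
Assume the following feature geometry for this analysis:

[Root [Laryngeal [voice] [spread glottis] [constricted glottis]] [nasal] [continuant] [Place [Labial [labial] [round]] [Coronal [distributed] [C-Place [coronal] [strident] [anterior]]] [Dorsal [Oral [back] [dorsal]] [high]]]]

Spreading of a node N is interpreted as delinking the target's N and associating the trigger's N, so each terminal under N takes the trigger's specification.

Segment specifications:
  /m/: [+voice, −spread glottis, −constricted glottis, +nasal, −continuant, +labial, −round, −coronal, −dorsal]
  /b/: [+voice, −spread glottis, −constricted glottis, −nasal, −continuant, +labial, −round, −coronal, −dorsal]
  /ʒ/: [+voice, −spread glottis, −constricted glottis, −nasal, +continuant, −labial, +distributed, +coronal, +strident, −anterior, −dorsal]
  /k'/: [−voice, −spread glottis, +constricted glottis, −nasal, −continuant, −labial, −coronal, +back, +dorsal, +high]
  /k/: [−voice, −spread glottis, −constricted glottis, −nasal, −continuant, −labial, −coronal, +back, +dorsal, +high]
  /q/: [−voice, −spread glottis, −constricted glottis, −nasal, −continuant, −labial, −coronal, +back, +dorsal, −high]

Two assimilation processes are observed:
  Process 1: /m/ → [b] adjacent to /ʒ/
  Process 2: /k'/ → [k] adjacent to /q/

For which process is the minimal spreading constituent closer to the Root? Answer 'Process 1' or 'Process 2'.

Process 1 alters [nasal]; the lowest dominating node is [nasal] (depth 1 from Root).
Process 2: the feature that changes is [constricted glottis]; the minimal node is [constricted glottis] (depth 2).
[nasal] is closer to Root than [constricted glottis], so Process 1 spreads the higher node.

Process 1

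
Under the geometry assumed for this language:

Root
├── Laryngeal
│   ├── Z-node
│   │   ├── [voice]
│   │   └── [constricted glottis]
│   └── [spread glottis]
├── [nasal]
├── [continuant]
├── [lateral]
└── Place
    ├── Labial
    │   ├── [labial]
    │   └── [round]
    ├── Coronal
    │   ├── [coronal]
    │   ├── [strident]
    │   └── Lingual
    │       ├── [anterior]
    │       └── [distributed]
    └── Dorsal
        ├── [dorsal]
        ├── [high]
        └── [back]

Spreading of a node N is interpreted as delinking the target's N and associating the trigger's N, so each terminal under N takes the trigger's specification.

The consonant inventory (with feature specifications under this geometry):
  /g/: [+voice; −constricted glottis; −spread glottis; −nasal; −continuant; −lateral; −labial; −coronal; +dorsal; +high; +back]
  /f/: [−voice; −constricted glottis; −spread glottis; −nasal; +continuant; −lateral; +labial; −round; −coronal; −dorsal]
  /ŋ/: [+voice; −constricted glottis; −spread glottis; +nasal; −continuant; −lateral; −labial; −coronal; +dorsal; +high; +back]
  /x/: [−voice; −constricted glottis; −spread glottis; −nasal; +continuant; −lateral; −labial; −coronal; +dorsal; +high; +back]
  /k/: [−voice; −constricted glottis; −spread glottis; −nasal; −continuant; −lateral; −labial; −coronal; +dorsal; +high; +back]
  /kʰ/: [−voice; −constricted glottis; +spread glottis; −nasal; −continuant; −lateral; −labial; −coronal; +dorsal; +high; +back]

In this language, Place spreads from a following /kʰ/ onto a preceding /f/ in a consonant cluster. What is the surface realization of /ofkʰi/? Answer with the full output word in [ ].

The Place node dominates the terminals [labial], [round], [coronal], [strident], [anterior], [distributed], [dorsal], [high], [back].
After delinking /f/'s Place and linking /kʰ/'s, the affected terminals become [−labial], [−coronal], [+dorsal], [+high], [+back]; [voice], [constricted glottis], [spread glottis], … (outside Place) are retained from /f/.
Among the inventory, only /x/ has exactly this specification, giving the surface form [oxkʰi].

[oxkʰi]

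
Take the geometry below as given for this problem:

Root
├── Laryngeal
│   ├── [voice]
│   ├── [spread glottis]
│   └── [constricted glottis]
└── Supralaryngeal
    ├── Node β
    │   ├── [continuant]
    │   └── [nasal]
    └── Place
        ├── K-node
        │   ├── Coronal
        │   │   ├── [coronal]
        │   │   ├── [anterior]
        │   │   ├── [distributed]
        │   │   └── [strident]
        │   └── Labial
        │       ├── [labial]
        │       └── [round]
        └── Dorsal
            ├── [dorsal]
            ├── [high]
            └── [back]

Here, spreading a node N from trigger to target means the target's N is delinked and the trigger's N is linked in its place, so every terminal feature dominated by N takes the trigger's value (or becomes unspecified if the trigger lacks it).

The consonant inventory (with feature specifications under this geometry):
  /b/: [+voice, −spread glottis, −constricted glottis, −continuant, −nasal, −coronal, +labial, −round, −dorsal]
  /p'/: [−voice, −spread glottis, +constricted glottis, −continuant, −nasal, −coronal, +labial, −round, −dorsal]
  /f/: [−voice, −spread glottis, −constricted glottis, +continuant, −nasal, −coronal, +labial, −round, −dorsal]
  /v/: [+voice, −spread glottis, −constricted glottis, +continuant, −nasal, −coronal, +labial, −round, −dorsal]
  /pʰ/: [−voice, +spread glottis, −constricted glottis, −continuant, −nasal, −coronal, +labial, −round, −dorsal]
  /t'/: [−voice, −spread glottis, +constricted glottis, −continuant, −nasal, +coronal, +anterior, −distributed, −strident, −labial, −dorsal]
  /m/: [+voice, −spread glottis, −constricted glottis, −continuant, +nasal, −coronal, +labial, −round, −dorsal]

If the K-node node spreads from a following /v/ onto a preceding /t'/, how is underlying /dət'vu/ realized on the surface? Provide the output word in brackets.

Terminals under K-node in this geometry: [coronal], [anterior], [distributed], [strident], [labial], [round].
Spreading K-node from /v/ onto /t'/ replaces those values with /v/'s: [−coronal], [+labial], [−round]. Features outside K-node ([voice], [spread glottis], [constricted glottis], …) stay as in /t'/.
The resulting bundle matches /p'/ in the inventory; substituting it for /t'/ gives [dəp'vu].

[dəp'vu]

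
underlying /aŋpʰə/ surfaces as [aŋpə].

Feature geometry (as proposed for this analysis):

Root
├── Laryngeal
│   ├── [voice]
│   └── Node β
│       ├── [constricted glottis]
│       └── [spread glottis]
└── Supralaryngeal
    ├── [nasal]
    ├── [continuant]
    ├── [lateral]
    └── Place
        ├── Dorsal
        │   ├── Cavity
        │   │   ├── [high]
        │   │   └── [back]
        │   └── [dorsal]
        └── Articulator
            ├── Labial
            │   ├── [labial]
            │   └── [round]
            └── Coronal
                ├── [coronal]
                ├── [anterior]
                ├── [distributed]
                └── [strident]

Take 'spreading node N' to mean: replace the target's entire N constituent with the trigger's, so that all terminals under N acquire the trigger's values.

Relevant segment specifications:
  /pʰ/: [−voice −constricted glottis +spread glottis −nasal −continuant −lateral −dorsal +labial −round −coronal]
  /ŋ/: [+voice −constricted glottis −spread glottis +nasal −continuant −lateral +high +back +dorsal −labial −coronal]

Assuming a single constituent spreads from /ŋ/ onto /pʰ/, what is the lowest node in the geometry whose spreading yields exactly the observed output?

Feature comparison: [spread glottis] differs between /pʰ/ and [p]; the remaining terminals match.
With a single altered terminal, the smallest constituent that could spread is that terminal — [spread glottis].
Features on which the two segments disagree outside [spread glottis], such as [voice], [labial], are unchanged — nothing dominating them spread, and [spread glottis] is the minimal sufficient constituent.

[spread glottis]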